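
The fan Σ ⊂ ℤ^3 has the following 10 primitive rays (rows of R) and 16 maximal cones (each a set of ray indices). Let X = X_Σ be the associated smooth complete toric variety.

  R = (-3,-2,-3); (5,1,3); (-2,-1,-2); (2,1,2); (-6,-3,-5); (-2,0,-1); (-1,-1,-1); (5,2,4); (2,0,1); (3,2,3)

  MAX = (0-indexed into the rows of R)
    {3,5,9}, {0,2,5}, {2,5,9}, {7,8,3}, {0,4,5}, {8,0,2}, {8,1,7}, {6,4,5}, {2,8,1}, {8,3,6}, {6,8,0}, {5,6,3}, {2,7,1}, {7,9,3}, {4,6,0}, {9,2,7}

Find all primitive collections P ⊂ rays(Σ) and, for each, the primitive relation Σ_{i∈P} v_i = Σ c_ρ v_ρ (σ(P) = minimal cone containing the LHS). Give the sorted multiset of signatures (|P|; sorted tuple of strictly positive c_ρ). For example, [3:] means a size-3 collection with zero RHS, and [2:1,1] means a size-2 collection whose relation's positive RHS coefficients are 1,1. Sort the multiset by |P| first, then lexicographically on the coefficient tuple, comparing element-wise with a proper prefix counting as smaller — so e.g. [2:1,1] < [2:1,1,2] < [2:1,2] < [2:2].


The 23 primitive collections of Σ (r=10, n=3):

  • {0,9}:  v_{0} + v_{9} = 0  so sig = [2:]
  • {2,3}:  v_{2} + v_{3} = 0  so sig = [2:]
  • {5,8}:  v_{5} + v_{8} = 0  so sig = [2:]
  • {0,3}:  v_{0} + v_{3} = v_{6}  so sig = [2:1]
  • {0,7}:  v_{0} + v_{7} = v_{8}  so sig = [2:1]
  • {2,6}:  v_{2} + v_{6} = v_{0}  so sig = [2:1]
  • {4,7}:  v_{4} + v_{7} = v_{6}  so sig = [2:1]
  • {5,7}:  v_{5} + v_{7} = v_{9}  so sig = [2:1]
  • {6,9}:  v_{6} + v_{9} = v_{3}  so sig = [2:1]
  • {8,9}:  v_{8} + v_{9} = v_{7}  so sig = [2:1]
  • {1,3}:  v_{1} + v_{3} = v_{7} + v_{8}  so sig = [2:1,1]
  • {1,4}:  v_{1} + v_{4} = v_{0} + v_{8}  so sig = [2:1,1]
  • {1,5}:  v_{1} + v_{5} = v_{2} + v_{7}  so sig = [2:1,1]
  • {4,8}:  v_{4} + v_{8} = v_{0} + v_{6}  so sig = [2:1,1]
  • {4,9}:  v_{4} + v_{9} = v_{5} + v_{6}  so sig = [2:1,1]
  • {6,7}:  v_{6} + v_{7} = v_{3} + v_{8}  so sig = [2:1,1]
  • {0,1}:  v_{0} + v_{1} = v_{2} + 2·v_{8}  so sig = [2:1,2]
  • {1,9}:  v_{1} + v_{9} = v_{2} + 2·v_{7}  so sig = [2:1,2]
  • {2,4}:  v_{2} + v_{4} = 2·v_{0} + v_{5}  so sig = [2:1,2]
  • {3,4}:  v_{3} + v_{4} = v_{5} + 2·v_{6}  so sig = [2:1,2]
  • {1,6}:  v_{1} + v_{6} = 2·v_{8}  so sig = [2:2]
  • {0,5,6}:  v_{0} + v_{5} + v_{6} = v_{4}  so sig = [3:1]
  • {2,7,8}:  v_{2} + v_{7} + v_{8} = v_{1}  so sig = [3:1]

Hence PRS(X_Σ) =
    [2:]
    [2:]
    [2:]
    [2:1]
    [2:1]
    [2:1]
    [2:1]
    [2:1]
    [2:1]
    [2:1]
    [2:1,1]
    [2:1,1]
    [2:1,1]
    [2:1,1]
    [2:1,1]
    [2:1,1]
    [2:1,2]
    [2:1,2]
    [2:1,2]
    [2:1,2]
    [2:2]
    [3:1]
    [3:1]


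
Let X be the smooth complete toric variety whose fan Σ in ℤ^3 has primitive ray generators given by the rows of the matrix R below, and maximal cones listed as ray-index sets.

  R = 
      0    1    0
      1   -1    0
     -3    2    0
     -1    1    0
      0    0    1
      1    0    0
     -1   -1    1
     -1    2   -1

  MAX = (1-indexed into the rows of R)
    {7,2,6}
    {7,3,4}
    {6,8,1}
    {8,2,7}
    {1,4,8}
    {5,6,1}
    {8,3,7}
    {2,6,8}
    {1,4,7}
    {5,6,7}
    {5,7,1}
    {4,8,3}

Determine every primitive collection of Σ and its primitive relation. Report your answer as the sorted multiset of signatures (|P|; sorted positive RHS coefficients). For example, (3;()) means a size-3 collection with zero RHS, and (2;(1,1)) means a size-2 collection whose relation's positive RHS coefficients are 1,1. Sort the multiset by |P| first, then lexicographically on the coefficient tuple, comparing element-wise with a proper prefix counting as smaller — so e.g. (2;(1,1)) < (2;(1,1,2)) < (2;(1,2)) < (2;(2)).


|primitive collections| = 14. Relations:

  P={2,4}:  v_{2} + v_{4} = 0  ⇒ sig = (2;())
  P={1,2}:  v_{1} + v_{2} = v_{6}  ⇒ sig = (2;(1))
  P={4,6}:  v_{4} + v_{6} = v_{1}  ⇒ sig = (2;(1))
  P={2,3}:  v_{2} + v_{3} = v_{7} + v_{8}  ⇒ sig = (2;(1,1))
  P={5,8}:  v_{5} + v_{8} = v_{1} + v_{4}  ⇒ sig = (2;(1,1))
  P={3,5}:  v_{3} + v_{5} = v_{1} + 2·v_{4} + v_{7}  ⇒ sig = (2;(1,1,2))
  P={2,5}:  v_{2} + v_{5} = 2·v_{6} + v_{7}  ⇒ sig = (2;(1,2))
  P={4,5}:  v_{4} + v_{5} = 2·v_{1} + v_{7}  ⇒ sig = (2;(1,2))
  P={3,6}:  v_{3} + v_{6} = 2·v_{4}  ⇒ sig = (2;(2))
  P={1,3}:  v_{1} + v_{3} = 3·v_{4}  ⇒ sig = (2;(3))
  P={1,6,7}:  v_{1} + v_{6} + v_{7} = v_{5}  ⇒ sig = (3;(1))
  P={4,7,8}:  v_{4} + v_{7} + v_{8} = v_{3}  ⇒ sig = (3;(1))
  P={6,7,8}:  v_{6} + v_{7} + v_{8} = v_{4}  ⇒ sig = (3;(1))
  P={1,7,8}:  v_{1} + v_{7} + v_{8} = 2·v_{4}  ⇒ sig = (3;(2))

so the primitive-relation signature multiset is
    (2;())
    (2;(1))
    (2;(1))
    (2;(1,1))
    (2;(1,1))
    (2;(1,1,2))
    (2;(1,2))
    (2;(1,2))
    (2;(2))
    (2;(3))
    (3;(1))
    (3;(1))
    (3;(1))
    (3;(2))


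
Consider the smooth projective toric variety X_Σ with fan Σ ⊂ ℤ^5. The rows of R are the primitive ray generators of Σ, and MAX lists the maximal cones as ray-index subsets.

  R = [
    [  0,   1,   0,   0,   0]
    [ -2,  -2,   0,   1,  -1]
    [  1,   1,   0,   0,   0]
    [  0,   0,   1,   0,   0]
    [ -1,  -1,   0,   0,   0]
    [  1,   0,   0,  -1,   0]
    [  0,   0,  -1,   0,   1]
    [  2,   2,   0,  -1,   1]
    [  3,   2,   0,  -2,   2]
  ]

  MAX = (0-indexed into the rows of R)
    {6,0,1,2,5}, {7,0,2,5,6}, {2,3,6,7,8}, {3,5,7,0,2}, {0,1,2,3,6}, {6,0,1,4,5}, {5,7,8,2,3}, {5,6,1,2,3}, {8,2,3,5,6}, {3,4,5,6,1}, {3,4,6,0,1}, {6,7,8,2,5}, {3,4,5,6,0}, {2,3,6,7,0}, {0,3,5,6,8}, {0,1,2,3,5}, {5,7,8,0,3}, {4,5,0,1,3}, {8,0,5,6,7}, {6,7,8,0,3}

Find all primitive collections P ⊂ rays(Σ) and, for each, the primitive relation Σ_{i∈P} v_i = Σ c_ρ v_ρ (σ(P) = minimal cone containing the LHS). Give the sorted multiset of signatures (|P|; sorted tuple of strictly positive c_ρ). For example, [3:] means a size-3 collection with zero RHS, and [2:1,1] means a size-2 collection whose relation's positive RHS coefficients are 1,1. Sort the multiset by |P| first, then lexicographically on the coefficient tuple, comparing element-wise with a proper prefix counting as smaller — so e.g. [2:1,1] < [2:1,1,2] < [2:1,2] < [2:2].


9 collections generate NE(X_Σ); each relation:

  {1,7}:  v_{1} + v_{7} = 0  →  sig = [2:]
  {2,4}:  v_{2} + v_{4} = 0  →  sig = [2:]
  {1,8}:  v_{1} + v_{8} = v_{3} + v_{5} + v_{6}  →  sig = [2:1,1,1]
  {4,7}:  v_{4} + v_{7} = v_{0} + v_{3} + v_{5} + v_{6}  →  sig = [2:1,1,1,1]
  {4,8}:  v_{4} + v_{8} = v_{0} + 2·v_{3} + 2·v_{5} + 2·v_{6}  →  sig = [2:1,2,2,2]
  {0,2,8}:  v_{0} + v_{2} + v_{8} = 2·v_{7}  →  sig = [3:2]
  {3,5,6,7}:  v_{3} + v_{5} + v_{6} + v_{7} = v_{8}  →  sig = [4:1]
  {0,1,3,5,6}:  v_{0} + v_{1} + v_{3} + v_{5} + v_{6} = v_{4}  →  sig = [5:1]
  {0,2,3,5,6}:  v_{0} + v_{2} + v_{3} + v_{5} + v_{6} = v_{7}  →  sig = [5:1]

Hence PRS(X_Σ) =
{ [2:] ×2,  [2:1,1,1],  [2:1,1,1,1],  [2:1,2,2,2],  [3:2],  [4:1],  [5:1] ×2 }


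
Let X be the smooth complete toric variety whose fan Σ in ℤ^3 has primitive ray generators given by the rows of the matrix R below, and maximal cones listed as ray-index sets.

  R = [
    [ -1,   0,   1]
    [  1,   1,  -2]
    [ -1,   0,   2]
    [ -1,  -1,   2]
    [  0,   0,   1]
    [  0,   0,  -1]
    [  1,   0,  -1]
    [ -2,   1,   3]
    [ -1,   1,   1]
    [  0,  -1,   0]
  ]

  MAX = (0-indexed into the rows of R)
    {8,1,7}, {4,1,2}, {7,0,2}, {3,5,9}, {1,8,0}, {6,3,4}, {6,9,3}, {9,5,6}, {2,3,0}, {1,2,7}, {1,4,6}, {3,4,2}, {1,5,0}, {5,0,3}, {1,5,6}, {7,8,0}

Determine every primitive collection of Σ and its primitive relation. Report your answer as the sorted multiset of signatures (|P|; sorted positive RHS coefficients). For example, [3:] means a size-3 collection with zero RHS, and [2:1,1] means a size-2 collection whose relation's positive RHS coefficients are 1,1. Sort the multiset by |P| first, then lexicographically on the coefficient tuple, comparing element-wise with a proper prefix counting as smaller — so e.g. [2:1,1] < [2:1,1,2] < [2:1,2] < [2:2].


Δ(Σ) — 10 vertices, 24 min non-faces:

  P={0,6}:  v_{0} + v_{6} = 0 ; sig = [2:]
  P={1,3}:  v_{1} + v_{3} = 0 ; sig = [2:]
  P={4,5}:  v_{4} + v_{5} = 0 ; sig = [2:]
  P={0,4}:  v_{0} + v_{4} = v_{2} ; sig = [2:1]
  P={2,5}:  v_{2} + v_{5} = v_{0} ; sig = [2:1]
  P={2,6}:  v_{2} + v_{6} = v_{4} ; sig = [2:1]
  P={2,8}:  v_{2} + v_{8} = v_{7} ; sig = [2:1]
  P={2,9}:  v_{2} + v_{9} = v_{3} ; sig = [2:1]
  P={8,9}:  v_{8} + v_{9} = v_{0} ; sig = [2:1]
  P={0,9}:  v_{0} + v_{9} = v_{3} + v_{5} ; sig = [2:1,1]
  P={1,9}:  v_{1} + v_{9} = v_{5} + v_{6} ; sig = [2:1,1]
  P={3,8}:  v_{3} + v_{8} = v_{0} + v_{2} ; sig = [2:1,1]
  P={4,9}:  v_{4} + v_{9} = v_{3} + v_{6} ; sig = [2:1,1]
  P={5,7}:  v_{5} + v_{7} = v_{0} + v_{8} ; sig = [2:1,1]
  P={6,8}:  v_{6} + v_{8} = v_{1} + v_{2} ; sig = [2:1,1]
  P={7,9}:  v_{7} + v_{9} = v_{0} + v_{2} ; sig = [2:1,1]
  P={3,7}:  v_{3} + v_{7} = v_{0} + 2·v_{2} ; sig = [2:1,2]
  P={4,8}:  v_{4} + v_{8} = v_{1} + 2·v_{2} ; sig = [2:1,2]
  P={5,8}:  v_{5} + v_{8} = 2·v_{0} + v_{1} ; sig = [2:1,2]
  P={6,7}:  v_{6} + v_{7} = v_{1} + 2·v_{2} ; sig = [2:1,2]
  P={4,7}:  v_{4} + v_{7} = v_{1} + 3·v_{2} ; sig = [2:1,3]
  P={0,1,2}:  v_{0} + v_{1} + v_{2} = v_{8} ; sig = [3:1]
  P={3,5,6}:  v_{3} + v_{5} + v_{6} = v_{9} ; sig = [3:1]
  P={0,1,7}:  v_{0} + v_{1} + v_{7} = 2·v_{8} ; sig = [3:2]

Hence PRS(X_Σ) =
[[2:], [2:], [2:], [2:1], [2:1], [2:1], [2:1], [2:1], [2:1], [2:1,1], [2:1,1], [2:1,1], [2:1,1], [2:1,1], [2:1,1], [2:1,1], [2:1,2], [2:1,2], [2:1,2], [2:1,2], [2:1,3], [3:1], [3:1], [3:2]]


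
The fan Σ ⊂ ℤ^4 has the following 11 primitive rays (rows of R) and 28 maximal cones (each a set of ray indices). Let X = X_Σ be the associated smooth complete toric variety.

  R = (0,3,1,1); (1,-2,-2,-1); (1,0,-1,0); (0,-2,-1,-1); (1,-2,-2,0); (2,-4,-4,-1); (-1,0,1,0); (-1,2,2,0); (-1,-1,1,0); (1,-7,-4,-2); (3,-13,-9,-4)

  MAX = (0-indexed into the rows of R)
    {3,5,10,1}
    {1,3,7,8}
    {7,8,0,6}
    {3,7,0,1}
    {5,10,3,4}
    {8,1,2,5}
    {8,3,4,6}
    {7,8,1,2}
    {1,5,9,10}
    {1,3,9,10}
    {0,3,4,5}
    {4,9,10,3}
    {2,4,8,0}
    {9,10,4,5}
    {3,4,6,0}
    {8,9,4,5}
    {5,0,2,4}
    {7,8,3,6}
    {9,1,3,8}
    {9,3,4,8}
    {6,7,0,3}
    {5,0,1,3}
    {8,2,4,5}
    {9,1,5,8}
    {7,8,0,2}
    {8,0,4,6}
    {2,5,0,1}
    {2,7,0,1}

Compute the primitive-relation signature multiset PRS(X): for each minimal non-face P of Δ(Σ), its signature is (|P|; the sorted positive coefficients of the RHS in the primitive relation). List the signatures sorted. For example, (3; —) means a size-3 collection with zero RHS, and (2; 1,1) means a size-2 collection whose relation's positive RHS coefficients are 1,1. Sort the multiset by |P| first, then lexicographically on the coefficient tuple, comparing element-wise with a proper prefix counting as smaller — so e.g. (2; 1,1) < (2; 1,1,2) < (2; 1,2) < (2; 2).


Minimal non-faces — 21 found among 11 rays, 28 max cones:

  • {2,6}:  v_{2} + v_{6} = 0  →  sig = (2; —)
  • {4,7}:  v_{4} + v_{7} = 0  →  sig = (2; —)
  • {1,4}:  v_{1} + v_{4} = v_{5}  →  sig = (2; 1)
  • {1,6}:  v_{1} + v_{6} = v_{3}  →  sig = (2; 1)
  • {2,3}:  v_{2} + v_{3} = v_{1}  →  sig = (2; 1)
  • {5,7}:  v_{5} + v_{7} = v_{1}  →  sig = (2; 1)
  • {0,9}:  v_{0} + v_{9} = v_{3} + v_{4}  →  sig = (2; 1,1)
  • {5,6}:  v_{5} + v_{6} = v_{3} + v_{4}  →  sig = (2; 1,1)
  • {2,9}:  v_{2} + v_{9} = v_{1} + v_{5} + v_{8}  →  sig = (2; 1,1,1)
  • {2,10}:  v_{2} + v_{10} = v_{1} + v_{5} + v_{9}  →  sig = (2; 1,1,1)
  • {7,9}:  v_{7} + v_{9} = v_{1} + v_{3} + v_{8}  →  sig = (2; 1,1,1)
  • {7,10}:  v_{7} + v_{10} = v_{1} + v_{3} + v_{9}  →  sig = (2; 1,1,1)
  • {0,10}:  v_{0} + v_{10} = 2·v_{3} + v_{4} + v_{5}  →  sig = (2; 1,1,2)
  • {6,9}:  v_{6} + v_{9} = 2·v_{3} + v_{4} + v_{8}  →  sig = (2; 1,1,2)
  • {6,10}:  v_{6} + v_{10} = 2·v_{3} + v_{4} + v_{9}  →  sig = (2; 1,1,2)
  • {8,10}:  v_{8} + v_{10} = 2·v_{9}  →  sig = (2; 2)
  • {0,1,8}:  v_{0} + v_{1} + v_{8} = 0  →  sig = (3; —)
  • {0,3,8}:  v_{0} + v_{3} + v_{8} = v_{6}  →  sig = (3; 1)
  • {0,5,8}:  v_{0} + v_{5} + v_{8} = v_{4}  →  sig = (3; 1)
  • {3,5,8}:  v_{3} + v_{5} + v_{8} = v_{9}  →  sig = (3; 1)
  • {3,5,9}:  v_{3} + v_{5} + v_{9} = v_{10}  →  sig = (3; 1)

Hence PRS(X_Σ) =
    |P|=2: 16 collections, coeffs (), (), (1), (1), (1), (1), (1,1), (1,1), (1,1,1), (1,1,1), (1,1,1), (1,1,1), (1,1,2), (1,1,2), (1,1,2), (2)
    |P|=3: 5 collections, coeffs (), (1), (1), (1), (1)


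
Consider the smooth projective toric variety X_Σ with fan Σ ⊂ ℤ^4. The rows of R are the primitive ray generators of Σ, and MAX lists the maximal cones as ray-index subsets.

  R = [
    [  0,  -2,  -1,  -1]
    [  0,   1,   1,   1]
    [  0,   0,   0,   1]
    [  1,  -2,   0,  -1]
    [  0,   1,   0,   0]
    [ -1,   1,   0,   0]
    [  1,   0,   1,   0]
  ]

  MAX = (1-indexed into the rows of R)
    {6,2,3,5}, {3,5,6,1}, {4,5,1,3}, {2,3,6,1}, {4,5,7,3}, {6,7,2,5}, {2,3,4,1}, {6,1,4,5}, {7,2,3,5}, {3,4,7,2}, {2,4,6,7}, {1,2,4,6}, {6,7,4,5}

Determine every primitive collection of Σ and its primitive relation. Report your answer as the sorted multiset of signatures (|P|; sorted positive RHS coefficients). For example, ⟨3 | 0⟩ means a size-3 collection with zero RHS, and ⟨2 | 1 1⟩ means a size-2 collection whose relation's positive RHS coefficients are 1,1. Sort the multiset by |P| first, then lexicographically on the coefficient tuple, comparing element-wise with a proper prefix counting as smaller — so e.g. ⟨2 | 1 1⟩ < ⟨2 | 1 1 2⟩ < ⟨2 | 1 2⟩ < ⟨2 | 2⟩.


Δ(Σ) — 7 vertices, 5 min non-faces:

  • {1,7}:  v_{1} + v_{7} = v_{4}  so sig = ⟨2 | 1⟩
  • {1,2,5}:  v_{1} + v_{2} + v_{5} = 0  so sig = ⟨3 | 0⟩
  • {2,4,5}:  v_{2} + v_{4} + v_{5} = v_{7}  so sig = ⟨3 | 1⟩
  • {3,6,7}:  v_{3} + v_{6} + v_{7} = v_{2}  so sig = ⟨3 | 1⟩
  • {3,4,6}:  v_{3} + v_{4} + v_{6} = v_{1} + v_{2}  so sig = ⟨3 | 1 1⟩

Signatures (|P|; sorted positive RHS coefficients), sorted:
    |P|=2: 1 collection, coeffs (1)
    |P|=3: 4 collections, coeffs (), (1), (1), (1,1)


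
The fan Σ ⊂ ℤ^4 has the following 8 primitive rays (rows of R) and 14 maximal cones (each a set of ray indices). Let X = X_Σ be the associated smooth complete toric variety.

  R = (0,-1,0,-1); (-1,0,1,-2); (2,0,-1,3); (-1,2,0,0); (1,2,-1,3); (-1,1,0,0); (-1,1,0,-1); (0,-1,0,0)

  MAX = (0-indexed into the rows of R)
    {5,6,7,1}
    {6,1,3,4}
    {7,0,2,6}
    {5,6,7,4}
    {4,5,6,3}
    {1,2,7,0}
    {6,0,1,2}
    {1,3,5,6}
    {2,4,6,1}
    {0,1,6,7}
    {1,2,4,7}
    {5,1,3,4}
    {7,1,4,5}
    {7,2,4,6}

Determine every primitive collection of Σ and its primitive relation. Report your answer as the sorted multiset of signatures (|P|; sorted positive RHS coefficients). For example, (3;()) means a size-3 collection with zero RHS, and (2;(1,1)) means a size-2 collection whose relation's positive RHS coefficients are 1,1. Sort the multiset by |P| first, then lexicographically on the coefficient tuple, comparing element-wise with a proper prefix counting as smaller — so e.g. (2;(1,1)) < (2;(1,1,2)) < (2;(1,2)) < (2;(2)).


The 9 primitive collections of Σ (r=8, n=4):

  {0,3}:  v_{0} + v_{3} = v_{6} ; sig = (2;(1))
  {2,3}:  v_{2} + v_{3} = v_{4} ; sig = (2;(1))
  {3,7}:  v_{3} + v_{7} = v_{5} ; sig = (2;(1))
  {0,4}:  v_{0} + v_{4} = v_{2} + v_{6} ; sig = (2;(1,1))
  {0,5}:  v_{0} + v_{5} = v_{6} + v_{7} ; sig = (2;(1,1))
  {2,5}:  v_{2} + v_{5} = v_{4} + v_{7} ; sig = (2;(1,1))
  {1,2,6,7}:  v_{1} + v_{2} + v_{6} + v_{7} = 0 ; sig = (4;())
  {1,4,6,7}:  v_{1} + v_{4} + v_{6} + v_{7} = v_{3} ; sig = (4;(1))
  {1,4,5,6}:  v_{1} + v_{4} + v_{5} + v_{6} = 2·v_{3} ; sig = (4;(2))

Signatures (|P|; sorted positive RHS coefficients), sorted:
    (2;(1))
    (2;(1))
    (2;(1))
    (2;(1,1))
    (2;(1,1))
    (2;(1,1))
    (4;())
    (4;(1))
    (4;(2))


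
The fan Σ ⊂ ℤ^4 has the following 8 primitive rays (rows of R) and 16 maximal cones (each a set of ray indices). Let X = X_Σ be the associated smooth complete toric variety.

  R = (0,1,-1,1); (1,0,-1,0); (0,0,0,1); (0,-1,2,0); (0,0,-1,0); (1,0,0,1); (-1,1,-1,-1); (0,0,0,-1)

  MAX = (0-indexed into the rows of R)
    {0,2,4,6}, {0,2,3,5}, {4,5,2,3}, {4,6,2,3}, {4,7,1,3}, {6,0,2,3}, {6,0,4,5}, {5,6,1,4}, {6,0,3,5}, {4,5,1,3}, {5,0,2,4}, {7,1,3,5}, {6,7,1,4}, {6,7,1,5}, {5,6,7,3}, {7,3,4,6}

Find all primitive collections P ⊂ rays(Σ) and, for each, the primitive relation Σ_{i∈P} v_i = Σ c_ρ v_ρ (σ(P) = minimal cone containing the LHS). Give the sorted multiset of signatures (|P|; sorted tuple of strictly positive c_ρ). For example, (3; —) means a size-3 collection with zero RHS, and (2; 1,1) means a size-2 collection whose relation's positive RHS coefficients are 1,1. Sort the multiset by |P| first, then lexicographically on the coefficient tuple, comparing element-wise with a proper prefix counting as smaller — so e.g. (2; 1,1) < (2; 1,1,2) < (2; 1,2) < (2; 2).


9 collections generate NE(X_Σ); each relation:

  {2,7}:  v_{2} + v_{7} = 0 ; sig = (2; —)
  {0,7}:  v_{0} + v_{7} = v_{5} + v_{6} ; sig = (2; 1,1)
  {1,2}:  v_{1} + v_{2} = v_{4} + v_{5} ; sig = (2; 1,1)
  {0,1}:  v_{0} + v_{1} = v_{4} + 2·v_{5} + v_{6} ; sig = (2; 1,1,2)
  {0,3,4}:  v_{0} + v_{3} + v_{4} = v_{2} ; sig = (3; 1)
  {1,3,6}:  v_{1} + v_{3} + v_{6} = v_{7} ; sig = (3; 1)
  {2,5,6}:  v_{2} + v_{5} + v_{6} = v_{0} ; sig = (3; 1)
  {4,5,7}:  v_{4} + v_{5} + v_{7} = v_{1} ; sig = (3; 1)
  {3,4,5,6}:  v_{3} + v_{4} + v_{5} + v_{6} = 0 ; sig = (4; —)

Hence PRS(X_Σ) =
    |P|=2: 4 collections, coeffs (), (1,1), (1,1), (1,1,2)
    |P|=3: 4 collections, coeffs (1), (1), (1), (1)
    |P|=4: 1 collection, coeffs ()


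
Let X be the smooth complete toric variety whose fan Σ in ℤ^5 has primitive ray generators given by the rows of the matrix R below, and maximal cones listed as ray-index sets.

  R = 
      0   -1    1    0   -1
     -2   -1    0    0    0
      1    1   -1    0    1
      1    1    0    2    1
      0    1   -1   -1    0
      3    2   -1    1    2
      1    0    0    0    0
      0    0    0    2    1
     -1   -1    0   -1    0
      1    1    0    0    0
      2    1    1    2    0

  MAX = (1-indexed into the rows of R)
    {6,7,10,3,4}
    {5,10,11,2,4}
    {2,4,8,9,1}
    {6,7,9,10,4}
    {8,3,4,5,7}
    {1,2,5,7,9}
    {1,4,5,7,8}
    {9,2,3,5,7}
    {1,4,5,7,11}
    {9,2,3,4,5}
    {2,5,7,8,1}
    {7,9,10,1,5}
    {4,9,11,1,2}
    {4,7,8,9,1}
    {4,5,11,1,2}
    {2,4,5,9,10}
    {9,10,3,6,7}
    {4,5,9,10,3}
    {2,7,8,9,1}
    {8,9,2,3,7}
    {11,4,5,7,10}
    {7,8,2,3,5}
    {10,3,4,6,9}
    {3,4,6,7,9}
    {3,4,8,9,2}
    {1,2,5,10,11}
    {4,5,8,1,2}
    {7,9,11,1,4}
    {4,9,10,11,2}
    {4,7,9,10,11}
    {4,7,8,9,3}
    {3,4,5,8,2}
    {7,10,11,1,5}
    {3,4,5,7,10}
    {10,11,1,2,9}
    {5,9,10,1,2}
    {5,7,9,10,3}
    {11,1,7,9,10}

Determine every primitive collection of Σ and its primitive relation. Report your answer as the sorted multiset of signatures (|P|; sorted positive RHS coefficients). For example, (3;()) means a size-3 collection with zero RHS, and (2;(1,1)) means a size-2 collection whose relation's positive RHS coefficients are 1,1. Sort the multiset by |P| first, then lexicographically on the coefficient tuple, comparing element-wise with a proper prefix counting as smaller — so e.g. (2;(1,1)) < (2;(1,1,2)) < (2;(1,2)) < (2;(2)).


The 19 primitive collections of Σ (r=11, n=5):

  P = {1,3}:  v_{1} + v_{3} = v_{7}  →  sig = (2;(1))
  P = {8,10}:  v_{8} + v_{10} = v_{4}  →  sig = (2;(1))
  P = {2,6}:  v_{2} + v_{6} = v_{3} + v_{4} + v_{9}  →  sig = (2;(1,1,1))
  P = {3,11}:  v_{3} + v_{11} = v_{4} + v_{7} + v_{10}  →  sig = (2;(1,1,1))
  P = {1,6}:  v_{1} + v_{6} = v_{4} + 2·v_{7} + v_{9} + v_{10}  →  sig = (2;(1,1,1,2))
  P = {6,8}:  v_{6} + v_{8} = v_{3} + 2·v_{4} + v_{7} + v_{9}  →  sig = (2;(1,1,1,2))
  P = {5,6}:  v_{5} + v_{6} = 2·v_{3} + v_{10}  →  sig = (2;(1,2))
  P = {8,11}:  v_{8} + v_{11} = v_{1} + 2·v_{4}  →  sig = (2;(1,2))
  P = {6,11}:  v_{6} + v_{11} = 2·v_{4} + 2·v_{7} + v_{9} + 2·v_{10}  →  sig = (2;(1,2,2,2))
  P = {2,7,10}:  v_{2} + v_{7} + v_{10} = 0  →  sig = (3;())
  P = {1,4,10}:  v_{1} + v_{4} + v_{10} = v_{11}  →  sig = (3;(1))
  P = {2,4,7}:  v_{2} + v_{4} + v_{7} = v_{8}  →  sig = (3;(1))
  P = {5,9,11}:  v_{5} + v_{9} + v_{11} = v_{10}  →  sig = (3;(1))
  P = {2,7,11}:  v_{2} + v_{7} + v_{11} = v_{1} + v_{4}  →  sig = (3;(1,1))
  P = {5,8,9}:  v_{5} + v_{8} + v_{9} = v_{2} + v_{3}  →  sig = (3;(1,1))
  P = {2,3,10}:  v_{2} + v_{3} + v_{10} = v_{4} + v_{5} + v_{9}  →  sig = (3;(1,1,1))
  P = {1,4,5,9}:  v_{1} + v_{4} + v_{5} + v_{9} = 0  →  sig = (4;())
  P = {4,5,7,9}:  v_{4} + v_{5} + v_{7} + v_{9} = v_{3}  →  sig = (4;(1))
  P = {3,4,7,9,10}:  v_{3} + v_{4} + v_{7} + v_{9} + v_{10} = v_{6}  →  sig = (5;(1))

Hence PRS(X_Σ) =
[(2;(1)), (2;(1)), (2;(1,1,1)), (2;(1,1,1)), (2;(1,1,1,2)), (2;(1,1,1,2)), (2;(1,2)), (2;(1,2)), (2;(1,2,2,2)), (3;()), (3;(1)), (3;(1)), (3;(1)), (3;(1,1)), (3;(1,1)), (3;(1,1,1)), (4;()), (4;(1)), (5;(1))]


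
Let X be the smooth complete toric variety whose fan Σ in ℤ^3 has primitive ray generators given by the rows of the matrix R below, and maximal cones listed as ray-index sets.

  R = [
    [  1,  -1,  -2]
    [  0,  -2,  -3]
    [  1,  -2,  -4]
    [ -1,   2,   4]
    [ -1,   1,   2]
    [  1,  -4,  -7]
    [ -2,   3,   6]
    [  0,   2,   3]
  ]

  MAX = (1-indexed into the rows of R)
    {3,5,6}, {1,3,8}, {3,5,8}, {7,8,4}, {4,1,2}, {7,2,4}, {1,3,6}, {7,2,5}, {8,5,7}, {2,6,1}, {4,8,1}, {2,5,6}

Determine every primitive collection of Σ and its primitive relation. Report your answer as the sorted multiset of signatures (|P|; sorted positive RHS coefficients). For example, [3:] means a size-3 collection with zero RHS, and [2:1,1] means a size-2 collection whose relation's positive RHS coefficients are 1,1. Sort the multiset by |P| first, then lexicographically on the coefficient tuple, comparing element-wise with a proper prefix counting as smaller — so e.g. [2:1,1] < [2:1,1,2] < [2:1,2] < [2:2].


Minimal non-faces — 10 found among 8 rays, 12 max cones:

  {1,5}:  v_{1} + v_{5} = 0 — sig = [2:]
  {2,8}:  v_{2} + v_{8} = 0 — sig = [2:]
  {3,4}:  v_{3} + v_{4} = 0 — sig = [2:]
  {1,7}:  v_{1} + v_{7} = v_{4} — sig = [2:1]
  {2,3}:  v_{2} + v_{3} = v_{6} — sig = [2:1]
  {3,7}:  v_{3} + v_{7} = v_{5} — sig = [2:1]
  {4,5}:  v_{4} + v_{5} = v_{7} — sig = [2:1]
  {4,6}:  v_{4} + v_{6} = v_{2} — sig = [2:1]
  {6,8}:  v_{6} + v_{8} = v_{3} — sig = [2:1]
  {6,7}:  v_{6} + v_{7} = v_{2} + v_{5} — sig = [2:1,1]

so the primitive-relation signature multiset is
{ [2:] ×3,  [2:1] ×6,  [2:1,1] }


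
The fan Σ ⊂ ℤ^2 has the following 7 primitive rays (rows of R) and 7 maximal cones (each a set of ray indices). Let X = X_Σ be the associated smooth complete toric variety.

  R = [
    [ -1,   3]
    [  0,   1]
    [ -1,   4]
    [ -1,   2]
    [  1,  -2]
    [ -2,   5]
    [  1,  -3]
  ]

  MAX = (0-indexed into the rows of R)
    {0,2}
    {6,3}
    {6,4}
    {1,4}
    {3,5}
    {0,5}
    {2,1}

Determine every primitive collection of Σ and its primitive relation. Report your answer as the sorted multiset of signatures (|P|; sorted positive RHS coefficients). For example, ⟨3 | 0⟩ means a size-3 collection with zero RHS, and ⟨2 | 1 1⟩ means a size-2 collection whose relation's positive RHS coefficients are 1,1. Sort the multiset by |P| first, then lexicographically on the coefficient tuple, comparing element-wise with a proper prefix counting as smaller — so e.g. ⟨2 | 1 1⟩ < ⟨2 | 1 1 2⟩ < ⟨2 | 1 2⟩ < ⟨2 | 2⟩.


14 minimal non-faces of Δ(Σ) (on 7 rays):

  {0,6}:  v_{0} + v_{6} = 0  →  sig = ⟨2 | 0⟩
  {3,4}:  v_{3} + v_{4} = 0  →  sig = ⟨2 | 0⟩
  {0,1}:  v_{0} + v_{1} = v_{2}  →  sig = ⟨2 | 1⟩
  {0,3}:  v_{0} + v_{3} = v_{5}  →  sig = ⟨2 | 1⟩
  {0,4}:  v_{0} + v_{4} = v_{1}  →  sig = ⟨2 | 1⟩
  {1,3}:  v_{1} + v_{3} = v_{0}  →  sig = ⟨2 | 1⟩
  {1,6}:  v_{1} + v_{6} = v_{4}  →  sig = ⟨2 | 1⟩
  {2,6}:  v_{2} + v_{6} = v_{1}  →  sig = ⟨2 | 1⟩
  {4,5}:  v_{4} + v_{5} = v_{0}  →  sig = ⟨2 | 1⟩
  {5,6}:  v_{5} + v_{6} = v_{3}  →  sig = ⟨2 | 1⟩
  {1,5}:  v_{1} + v_{5} = 2·v_{0}  →  sig = ⟨2 | 2⟩
  {2,3}:  v_{2} + v_{3} = 2·v_{0}  →  sig = ⟨2 | 2⟩
  {2,4}:  v_{2} + v_{4} = 2·v_{1}  →  sig = ⟨2 | 2⟩
  {2,5}:  v_{2} + v_{5} = 3·v_{0}  →  sig = ⟨2 | 3⟩

so the primitive-relation signature multiset is
{ ⟨2 | 0⟩ ×2,  ⟨2 | 1⟩ ×8,  ⟨2 | 2⟩ ×3,  ⟨2 | 3⟩ }


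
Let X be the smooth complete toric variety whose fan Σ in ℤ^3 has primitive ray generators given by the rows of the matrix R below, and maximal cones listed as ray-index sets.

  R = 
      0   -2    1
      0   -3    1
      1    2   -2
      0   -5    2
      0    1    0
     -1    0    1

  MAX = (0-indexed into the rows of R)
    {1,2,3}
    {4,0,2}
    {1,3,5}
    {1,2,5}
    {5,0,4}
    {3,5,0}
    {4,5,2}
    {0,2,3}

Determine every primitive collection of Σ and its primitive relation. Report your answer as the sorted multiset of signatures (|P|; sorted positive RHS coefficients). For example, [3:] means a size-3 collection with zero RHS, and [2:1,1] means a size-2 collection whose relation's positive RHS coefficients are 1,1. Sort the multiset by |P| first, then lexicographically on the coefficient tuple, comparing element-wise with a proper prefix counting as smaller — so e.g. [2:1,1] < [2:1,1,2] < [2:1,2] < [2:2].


Primitive collections (5):

  {0,1}:  v_{0} + v_{1} = v_{3}  →  sig = [2:1]
  {1,4}:  v_{1} + v_{4} = v_{0}  →  sig = [2:1]
  {3,4}:  v_{3} + v_{4} = 2·v_{0}  →  sig = [2:2]
  {0,2,5}:  v_{0} + v_{2} + v_{5} = 0  →  sig = [3:]
  {2,3,5}:  v_{2} + v_{3} + v_{5} = v_{1}  →  sig = [3:1]

Sorted signature multiset PRS(X):
    |P|=2: 3 collections, coeffs (1), (1), (2)
    |P|=3: 2 collections, coeffs (), (1)


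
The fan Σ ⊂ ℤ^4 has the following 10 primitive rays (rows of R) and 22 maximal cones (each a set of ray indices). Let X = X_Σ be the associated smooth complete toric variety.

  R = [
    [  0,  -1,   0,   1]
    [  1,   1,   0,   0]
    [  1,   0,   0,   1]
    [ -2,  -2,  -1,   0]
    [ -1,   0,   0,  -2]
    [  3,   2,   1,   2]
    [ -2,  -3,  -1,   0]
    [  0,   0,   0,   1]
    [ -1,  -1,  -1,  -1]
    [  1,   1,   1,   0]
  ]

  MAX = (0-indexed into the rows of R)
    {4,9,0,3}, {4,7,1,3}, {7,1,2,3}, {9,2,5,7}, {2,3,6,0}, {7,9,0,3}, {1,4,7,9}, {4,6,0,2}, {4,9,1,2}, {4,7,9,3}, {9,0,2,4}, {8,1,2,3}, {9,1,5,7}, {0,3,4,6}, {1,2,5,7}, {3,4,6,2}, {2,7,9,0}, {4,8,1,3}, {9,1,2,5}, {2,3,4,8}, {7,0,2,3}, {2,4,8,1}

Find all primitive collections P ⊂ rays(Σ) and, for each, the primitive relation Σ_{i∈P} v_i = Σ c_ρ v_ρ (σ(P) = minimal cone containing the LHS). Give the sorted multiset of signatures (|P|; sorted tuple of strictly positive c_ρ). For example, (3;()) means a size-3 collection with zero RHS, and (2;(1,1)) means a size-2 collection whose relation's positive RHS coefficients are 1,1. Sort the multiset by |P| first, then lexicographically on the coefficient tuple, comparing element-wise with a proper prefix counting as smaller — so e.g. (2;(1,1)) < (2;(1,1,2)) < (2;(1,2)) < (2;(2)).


20 minimal non-faces of Δ(Σ) (on 10 rays):

  P={0,1}:  v_{0} + v_{1} = v_{2} ; sig = (2;(1))
  P={3,5}:  v_{3} + v_{5} = v_{2} + v_{7} ; sig = (2;(1,1))
  P={4,5}:  v_{4} + v_{5} = v_{1} + v_{9} ; sig = (2;(1,1))
  P={5,6}:  v_{5} + v_{6} = v_{0} + v_{2} ; sig = (2;(1,1))
  P={5,8}:  v_{5} + v_{8} = v_{1} + v_{2} ; sig = (2;(1,1))
  P={6,7}:  v_{6} + v_{7} = v_{0} + v_{3} ; sig = (2;(1,1))
  P={7,8}:  v_{7} + v_{8} = v_{1} + v_{3} ; sig = (2;(1,1))
  P={8,9}:  v_{8} + v_{9} = v_{2} + v_{4} ; sig = (2;(1,1))
  P={0,5}:  v_{0} + v_{5} = 2·v_{2} + v_{7} + v_{9} ; sig = (2;(1,1,2))
  P={0,8}:  v_{0} + v_{8} = 2·v_{2} + v_{3} + v_{4} ; sig = (2;(1,1,2))
  P={1,6}:  v_{1} + v_{6} = 2·v_{2} + v_{3} + v_{4} ; sig = (2;(1,1,2))
  P={6,9}:  v_{6} + v_{9} = 2·v_{0} + v_{4} ; sig = (2;(1,2))
  P={6,8}:  v_{6} + v_{8} = 3·v_{2} + 2·v_{3} + 2·v_{4} ; sig = (2;(2,2,3))
  P={1,3,9}:  v_{1} + v_{3} + v_{9} = 0 ; sig = (3;())
  P={2,4,7}:  v_{2} + v_{4} + v_{7} = 0 ; sig = (3;())
  P={2,3,9}:  v_{2} + v_{3} + v_{9} = v_{0} ; sig = (3;(1))
  P={0,4,7}:  v_{0} + v_{4} + v_{7} = v_{3} + v_{9} ; sig = (3;(1,1))
  P={0,2,3,4}:  v_{0} + v_{2} + v_{3} + v_{4} = v_{6} ; sig = (4;(1))
  P={1,2,3,4}:  v_{1} + v_{2} + v_{3} + v_{4} = v_{8} ; sig = (4;(1))
  P={1,2,7,9}:  v_{1} + v_{2} + v_{7} + v_{9} = v_{5} ; sig = (4;(1))

Hence PRS(X_Σ) =
    (2;(1))
    (2;(1,1))
    (2;(1,1))
    (2;(1,1))
    (2;(1,1))
    (2;(1,1))
    (2;(1,1))
    (2;(1,1))
    (2;(1,1,2))
    (2;(1,1,2))
    (2;(1,1,2))
    (2;(1,2))
    (2;(2,2,3))
    (3;())
    (3;())
    (3;(1))
    (3;(1,1))
    (4;(1))
    (4;(1))
    (4;(1))


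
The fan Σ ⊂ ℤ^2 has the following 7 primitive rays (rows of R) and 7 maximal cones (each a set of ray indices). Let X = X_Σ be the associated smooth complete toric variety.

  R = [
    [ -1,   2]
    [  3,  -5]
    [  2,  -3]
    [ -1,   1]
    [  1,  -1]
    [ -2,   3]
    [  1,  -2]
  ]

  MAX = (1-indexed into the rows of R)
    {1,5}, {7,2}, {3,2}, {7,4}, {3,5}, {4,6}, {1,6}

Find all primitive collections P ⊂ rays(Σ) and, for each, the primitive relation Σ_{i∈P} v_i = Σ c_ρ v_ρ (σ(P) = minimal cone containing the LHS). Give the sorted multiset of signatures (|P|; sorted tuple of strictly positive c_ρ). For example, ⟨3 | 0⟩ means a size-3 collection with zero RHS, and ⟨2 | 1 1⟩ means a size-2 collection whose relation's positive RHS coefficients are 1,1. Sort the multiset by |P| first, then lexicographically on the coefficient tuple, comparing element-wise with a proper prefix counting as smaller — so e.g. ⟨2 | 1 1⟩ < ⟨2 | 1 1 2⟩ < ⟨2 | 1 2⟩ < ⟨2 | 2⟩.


|primitive collections| = 14. Relations:

  {1,7}:  v_{1} + v_{7} = 0  ⟹  sig = ⟨2 | 0⟩
  {3,6}:  v_{3} + v_{6} = 0  ⟹  sig = ⟨2 | 0⟩
  {4,5}:  v_{4} + v_{5} = 0  ⟹  sig = ⟨2 | 0⟩
  {1,2}:  v_{1} + v_{2} = v_{3}  ⟹  sig = ⟨2 | 1⟩
  {1,3}:  v_{1} + v_{3} = v_{5}  ⟹  sig = ⟨2 | 1⟩
  {1,4}:  v_{1} + v_{4} = v_{6}  ⟹  sig = ⟨2 | 1⟩
  {2,6}:  v_{2} + v_{6} = v_{7}  ⟹  sig = ⟨2 | 1⟩
  {3,4}:  v_{3} + v_{4} = v_{7}  ⟹  sig = ⟨2 | 1⟩
  {3,7}:  v_{3} + v_{7} = v_{2}  ⟹  sig = ⟨2 | 1⟩
  {5,6}:  v_{5} + v_{6} = v_{1}  ⟹  sig = ⟨2 | 1⟩
  {5,7}:  v_{5} + v_{7} = v_{3}  ⟹  sig = ⟨2 | 1⟩
  {6,7}:  v_{6} + v_{7} = v_{4}  ⟹  sig = ⟨2 | 1⟩
  {2,4}:  v_{2} + v_{4} = 2·v_{7}  ⟹  sig = ⟨2 | 2⟩
  {2,5}:  v_{2} + v_{5} = 2·v_{3}  ⟹  sig = ⟨2 | 2⟩

Signatures (|P|; sorted positive RHS coefficients), sorted:
{ ⟨2 | 0⟩ ×3,  ⟨2 | 1⟩ ×9,  ⟨2 | 2⟩ ×2 }


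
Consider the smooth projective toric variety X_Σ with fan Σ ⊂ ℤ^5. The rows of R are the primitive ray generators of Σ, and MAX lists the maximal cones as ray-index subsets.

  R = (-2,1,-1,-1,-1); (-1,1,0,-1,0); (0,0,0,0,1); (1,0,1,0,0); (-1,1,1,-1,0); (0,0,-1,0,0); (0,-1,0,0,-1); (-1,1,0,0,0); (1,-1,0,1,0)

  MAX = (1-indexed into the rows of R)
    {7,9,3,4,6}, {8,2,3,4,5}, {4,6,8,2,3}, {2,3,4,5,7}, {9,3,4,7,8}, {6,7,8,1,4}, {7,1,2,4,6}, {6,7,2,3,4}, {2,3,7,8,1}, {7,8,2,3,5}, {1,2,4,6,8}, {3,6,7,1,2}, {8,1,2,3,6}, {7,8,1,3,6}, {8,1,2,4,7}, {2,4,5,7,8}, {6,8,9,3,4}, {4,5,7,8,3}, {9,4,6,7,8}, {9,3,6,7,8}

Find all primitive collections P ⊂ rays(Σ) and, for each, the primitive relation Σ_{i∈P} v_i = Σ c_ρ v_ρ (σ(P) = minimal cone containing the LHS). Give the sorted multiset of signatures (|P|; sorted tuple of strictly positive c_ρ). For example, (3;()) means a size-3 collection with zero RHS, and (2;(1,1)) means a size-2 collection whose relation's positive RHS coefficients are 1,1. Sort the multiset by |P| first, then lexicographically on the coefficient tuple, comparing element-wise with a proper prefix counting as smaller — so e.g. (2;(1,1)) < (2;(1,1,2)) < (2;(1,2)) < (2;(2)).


The 9 primitive collections of Σ (r=9, n=5):

  • {2,9}:  v_{2} + v_{9} = 0  ⇒ sig = (2;())
  • {5,6}:  v_{5} + v_{6} = v_{2}  ⇒ sig = (2;(1))
  • {1,9}:  v_{1} + v_{9} = v_{6} + v_{7} + v_{8}  ⇒ sig = (2;(1,1,1))
  • {5,9}:  v_{5} + v_{9} = v_{3} + v_{4} + v_{7} + v_{8}  ⇒ sig = (2;(1,1,1,1))
  • {1,5}:  v_{1} + v_{5} = 2·v_{2} + v_{7} + v_{8}  ⇒ sig = (2;(1,1,2))
  • {1,3,4}:  v_{1} + v_{3} + v_{4} = v_{2}  ⇒ sig = (3;(1))
  • {2,6,7,8}:  v_{2} + v_{6} + v_{7} + v_{8} = v_{1}  ⇒ sig = (4;(1))
  • {3,4,6,7,8}:  v_{3} + v_{4} + v_{6} + v_{7} + v_{8} = 0  ⇒ sig = (5;())
  • {2,3,4,7,8}:  v_{2} + v_{3} + v_{4} + v_{7} + v_{8} = v_{5}  ⇒ sig = (5;(1))

Hence PRS(X_Σ) =
    (2;())
    (2;(1))
    (2;(1,1,1))
    (2;(1,1,1,1))
    (2;(1,1,2))
    (3;(1))
    (4;(1))
    (5;())
    (5;(1))


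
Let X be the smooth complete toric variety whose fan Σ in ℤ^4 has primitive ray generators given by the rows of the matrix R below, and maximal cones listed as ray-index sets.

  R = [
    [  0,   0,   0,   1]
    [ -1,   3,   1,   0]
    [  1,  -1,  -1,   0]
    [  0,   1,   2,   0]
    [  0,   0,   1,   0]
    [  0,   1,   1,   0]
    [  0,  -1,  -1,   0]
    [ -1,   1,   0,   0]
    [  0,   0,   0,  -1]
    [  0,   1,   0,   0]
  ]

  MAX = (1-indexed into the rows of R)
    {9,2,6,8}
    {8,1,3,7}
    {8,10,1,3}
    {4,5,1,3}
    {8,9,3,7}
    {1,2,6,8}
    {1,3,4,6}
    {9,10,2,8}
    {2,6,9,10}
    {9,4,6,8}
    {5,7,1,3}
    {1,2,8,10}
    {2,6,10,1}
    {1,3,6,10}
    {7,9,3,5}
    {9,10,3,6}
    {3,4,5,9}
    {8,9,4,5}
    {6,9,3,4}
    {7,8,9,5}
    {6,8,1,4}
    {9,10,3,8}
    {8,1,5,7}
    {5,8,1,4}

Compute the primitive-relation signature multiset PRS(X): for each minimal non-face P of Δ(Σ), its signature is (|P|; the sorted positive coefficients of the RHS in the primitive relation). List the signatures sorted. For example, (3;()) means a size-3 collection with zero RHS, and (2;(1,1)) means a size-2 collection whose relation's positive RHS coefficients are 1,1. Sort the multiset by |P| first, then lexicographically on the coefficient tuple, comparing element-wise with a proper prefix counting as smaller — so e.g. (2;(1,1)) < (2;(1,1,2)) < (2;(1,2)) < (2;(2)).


Δ(Σ) — 10 vertices, 15 min non-faces:

  P={1,9}:  v_{1} + v_{9} = 0  so sig = (2;())
  P={6,7}:  v_{6} + v_{7} = 0  so sig = (2;())
  P={4,7}:  v_{4} + v_{7} = v_{5}  so sig = (2;(1))
  P={5,6}:  v_{5} + v_{6} = v_{4}  so sig = (2;(1))
  P={5,10}:  v_{5} + v_{10} = v_{6}  so sig = (2;(1))
  P={2,7}:  v_{2} + v_{7} = v_{8} + v_{10}  so sig = (2;(1,1))
  P={7,10}:  v_{7} + v_{10} = v_{3} + v_{8}  so sig = (2;(1,1))
  P={2,5}:  v_{2} + v_{5} = 2·v_{6} + v_{8}  so sig = (2;(1,2))
  P={2,4}:  v_{2} + v_{4} = 3·v_{6} + v_{8}  so sig = (2;(1,3))
  P={2,3}:  v_{2} + v_{3} = 2·v_{10}  so sig = (2;(2))
  P={4,10}:  v_{4} + v_{10} = 2·v_{6}  so sig = (2;(2))
  P={3,5,8}:  v_{3} + v_{5} + v_{8} = 0  so sig = (3;())
  P={3,4,8}:  v_{3} + v_{4} + v_{8} = v_{6}  so sig = (3;(1))
  P={3,6,8}:  v_{3} + v_{6} + v_{8} = v_{10}  so sig = (3;(1))
  P={6,8,10}:  v_{6} + v_{8} + v_{10} = v_{2}  so sig = (3;(1))

Signatures (|P|; sorted positive RHS coefficients), sorted:
{ (2;()) ×2,  (2;(1)) ×3,  (2;(1,1)) ×2,  (2;(1,2)),  (2;(1,3)),  (2;(2)) ×2,  (3;()),  (3;(1)) ×3 }


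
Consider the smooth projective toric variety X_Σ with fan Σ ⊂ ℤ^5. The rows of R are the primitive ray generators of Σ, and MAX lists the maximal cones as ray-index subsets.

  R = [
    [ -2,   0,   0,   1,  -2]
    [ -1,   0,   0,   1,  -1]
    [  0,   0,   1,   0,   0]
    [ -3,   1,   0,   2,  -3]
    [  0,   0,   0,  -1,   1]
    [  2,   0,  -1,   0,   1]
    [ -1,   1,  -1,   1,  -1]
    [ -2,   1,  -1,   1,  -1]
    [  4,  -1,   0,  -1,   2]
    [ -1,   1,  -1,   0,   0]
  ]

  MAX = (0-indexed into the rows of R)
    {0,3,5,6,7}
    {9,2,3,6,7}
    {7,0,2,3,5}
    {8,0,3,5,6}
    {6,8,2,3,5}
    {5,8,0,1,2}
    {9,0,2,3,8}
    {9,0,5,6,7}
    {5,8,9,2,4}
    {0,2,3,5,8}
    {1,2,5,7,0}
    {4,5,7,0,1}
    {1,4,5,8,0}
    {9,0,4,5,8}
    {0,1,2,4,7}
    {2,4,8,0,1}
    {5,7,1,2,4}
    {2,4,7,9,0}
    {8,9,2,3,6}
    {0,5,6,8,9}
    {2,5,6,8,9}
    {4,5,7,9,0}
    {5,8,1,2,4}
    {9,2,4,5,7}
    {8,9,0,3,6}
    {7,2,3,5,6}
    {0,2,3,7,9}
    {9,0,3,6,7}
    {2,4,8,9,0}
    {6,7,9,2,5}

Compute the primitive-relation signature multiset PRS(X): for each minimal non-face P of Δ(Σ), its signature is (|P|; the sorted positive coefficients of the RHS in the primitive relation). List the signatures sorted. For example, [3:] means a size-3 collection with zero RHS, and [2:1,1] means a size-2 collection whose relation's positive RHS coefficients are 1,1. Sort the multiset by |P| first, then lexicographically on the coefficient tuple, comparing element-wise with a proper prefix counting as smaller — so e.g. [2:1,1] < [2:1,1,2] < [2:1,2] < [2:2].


Δ(Σ) — 10 vertices, 10 min non-faces:

  P = {1,9}:  v_{1} + v_{9} = v_{7}  ⇒ sig = [2:1]
  P = {4,6}:  v_{4} + v_{6} = v_{9}  ⇒ sig = [2:1]
  P = {7,8}:  v_{7} + v_{8} = v_{5}  ⇒ sig = [2:1]
  P = {3,4}:  v_{3} + v_{4} = v_{0} + v_{2} + v_{9}  ⇒ sig = [2:1,1,1]
  P = {1,6}:  v_{1} + v_{6} = v_{0} + v_{2} + v_{5} + v_{7}  ⇒ sig = [2:1,1,1,1]
  P = {1,3}:  v_{1} + v_{3} = 2·v_{0} + 2·v_{2} + v_{5} + v_{7}  ⇒ sig = [2:1,1,2,2]
  P = {0,2,6}:  v_{0} + v_{2} + v_{6} = v_{3}  ⇒ sig = [3:1]
  P = {3,5,9}:  v_{3} + v_{5} + v_{9} = 2·v_{6}  ⇒ sig = [3:2]
  P = {0,2,4,5}:  v_{0} + v_{2} + v_{4} + v_{5} = 0  ⇒ sig = [4:]
  P = {0,2,5,9}:  v_{0} + v_{2} + v_{5} + v_{9} = v_{6}  ⇒ sig = [4:1]

Signatures (|P|; sorted positive RHS coefficients), sorted:
[[2:1], [2:1], [2:1], [2:1,1,1], [2:1,1,1,1], [2:1,1,2,2], [3:1], [3:2], [4:], [4:1]]


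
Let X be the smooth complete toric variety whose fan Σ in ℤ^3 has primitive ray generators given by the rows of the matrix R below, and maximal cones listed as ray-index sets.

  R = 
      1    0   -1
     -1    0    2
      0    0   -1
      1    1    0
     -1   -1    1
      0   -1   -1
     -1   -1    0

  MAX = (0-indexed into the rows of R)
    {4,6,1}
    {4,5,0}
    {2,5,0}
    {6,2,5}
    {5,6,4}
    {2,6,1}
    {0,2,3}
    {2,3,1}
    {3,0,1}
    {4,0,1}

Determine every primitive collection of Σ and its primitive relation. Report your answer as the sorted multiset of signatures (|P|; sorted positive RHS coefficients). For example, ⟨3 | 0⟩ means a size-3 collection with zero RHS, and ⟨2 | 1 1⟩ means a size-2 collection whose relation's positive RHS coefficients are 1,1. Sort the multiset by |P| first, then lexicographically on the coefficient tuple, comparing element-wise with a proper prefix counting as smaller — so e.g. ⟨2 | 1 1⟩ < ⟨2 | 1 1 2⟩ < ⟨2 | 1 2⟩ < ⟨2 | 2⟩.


Minimal non-faces — 7 found among 7 rays, 10 max cones:

  • {3,6}:  v_{3} + v_{6} = 0  ⟹  sig = ⟨2 | 0⟩
  • {0,6}:  v_{0} + v_{6} = v_{5}  ⟹  sig = ⟨2 | 1⟩
  • {1,5}:  v_{1} + v_{5} = v_{4}  ⟹  sig = ⟨2 | 1⟩
  • {2,4}:  v_{2} + v_{4} = v_{6}  ⟹  sig = ⟨2 | 1⟩
  • {3,5}:  v_{3} + v_{5} = v_{0}  ⟹  sig = ⟨2 | 1⟩
  • {3,4}:  v_{3} + v_{4} = v_{0} + v_{1}  ⟹  sig = ⟨2 | 1 1⟩
  • {0,1,2}:  v_{0} + v_{1} + v_{2} = 0  ⟹  sig = ⟨3 | 0⟩

so the primitive-relation signature multiset is
    |P|=2: 6 collections, coeffs (), (1), (1), (1), (1), (1,1)
    |P|=3: 1 collection, coeffs ()


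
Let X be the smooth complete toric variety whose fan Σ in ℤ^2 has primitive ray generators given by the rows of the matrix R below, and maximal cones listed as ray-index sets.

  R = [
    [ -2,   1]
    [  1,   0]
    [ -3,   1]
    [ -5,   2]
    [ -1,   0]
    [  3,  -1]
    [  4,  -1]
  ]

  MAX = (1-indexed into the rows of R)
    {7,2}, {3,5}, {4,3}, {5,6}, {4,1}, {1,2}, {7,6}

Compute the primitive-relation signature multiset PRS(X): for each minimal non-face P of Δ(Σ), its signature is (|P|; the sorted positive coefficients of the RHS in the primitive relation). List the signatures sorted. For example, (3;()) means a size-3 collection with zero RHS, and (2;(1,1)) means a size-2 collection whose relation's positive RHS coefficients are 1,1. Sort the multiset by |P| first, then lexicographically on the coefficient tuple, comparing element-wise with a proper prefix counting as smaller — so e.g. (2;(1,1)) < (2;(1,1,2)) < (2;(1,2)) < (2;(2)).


Σ has 14 primitive collections:

  {2,5}:  v_{2} + v_{5} = 0  ⟹  sig = (2;())
  {3,6}:  v_{3} + v_{6} = 0  ⟹  sig = (2;())
  {1,3}:  v_{1} + v_{3} = v_{4}  ⟹  sig = (2;(1))
  {1,5}:  v_{1} + v_{5} = v_{3}  ⟹  sig = (2;(1))
  {1,6}:  v_{1} + v_{6} = v_{2}  ⟹  sig = (2;(1))
  {2,3}:  v_{2} + v_{3} = v_{1}  ⟹  sig = (2;(1))
  {2,6}:  v_{2} + v_{6} = v_{7}  ⟹  sig = (2;(1))
  {3,7}:  v_{3} + v_{7} = v_{2}  ⟹  sig = (2;(1))
  {4,6}:  v_{4} + v_{6} = v_{1}  ⟹  sig = (2;(1))
  {5,7}:  v_{5} + v_{7} = v_{6}  ⟹  sig = (2;(1))
  {4,7}:  v_{4} + v_{7} = v_{1} + v_{2}  ⟹  sig = (2;(1,1))
  {1,7}:  v_{1} + v_{7} = 2·v_{2}  ⟹  sig = (2;(2))
  {2,4}:  v_{2} + v_{4} = 2·v_{1}  ⟹  sig = (2;(2))
  {4,5}:  v_{4} + v_{5} = 2·v_{3}  ⟹  sig = (2;(2))

Signatures (|P|; sorted positive RHS coefficients), sorted:
    |P|=2: 14 collections, coeffs (), (), (1), (1), (1), (1), (1), (1), (1), (1), (1,1), (2), (2), (2)
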